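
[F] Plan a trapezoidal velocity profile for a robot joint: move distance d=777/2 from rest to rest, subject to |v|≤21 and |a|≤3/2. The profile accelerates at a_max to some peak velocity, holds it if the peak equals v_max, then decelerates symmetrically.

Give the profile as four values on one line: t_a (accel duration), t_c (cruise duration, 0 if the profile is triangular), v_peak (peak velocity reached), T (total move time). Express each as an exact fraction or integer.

vₘ²/aₘ = 21²/(3/2) = 294
777/2 ≥ 294 ⇒ cruise phase
t_a = 21/(3/2) = 14; v_peak = 21
d_cruise = 777/2 − 294 = 189/2; t_c = (189/2)/21 = 9/2
T = 2·14 + 9/2 = 65/2

t_a=14 t_c=9/2 v_peak=21 T=65/2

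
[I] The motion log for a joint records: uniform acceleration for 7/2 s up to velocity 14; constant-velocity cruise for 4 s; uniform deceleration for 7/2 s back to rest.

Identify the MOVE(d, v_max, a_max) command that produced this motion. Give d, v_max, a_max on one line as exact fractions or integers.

d=105 v_max=14 a_max=4

a_max = 14/(7/2) = 4
d_a = ½·14·7/2 = 49/2; d_c = 14·4 = 56
d = 2·49/2 + 56 = 105
t_c = 4 > 0 ⇒ limit active, v_max = 14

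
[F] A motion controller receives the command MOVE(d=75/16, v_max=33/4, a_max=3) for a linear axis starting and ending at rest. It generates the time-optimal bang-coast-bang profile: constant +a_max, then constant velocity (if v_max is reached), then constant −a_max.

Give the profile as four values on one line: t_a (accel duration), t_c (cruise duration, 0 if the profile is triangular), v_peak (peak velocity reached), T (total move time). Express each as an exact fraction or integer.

t_a=5/4 t_c=0 v_peak=15/4 T=5/2

v_max²/a_max = (33/4)²/3 = 363/16
75/16 < 363/16 so t_c = 0
v_peak = √(75/16·3) = √(225/16) = 15/4
t_a = (15/4)/3 = 5/4; t_c = 0
T = 2·5/4 = 5/2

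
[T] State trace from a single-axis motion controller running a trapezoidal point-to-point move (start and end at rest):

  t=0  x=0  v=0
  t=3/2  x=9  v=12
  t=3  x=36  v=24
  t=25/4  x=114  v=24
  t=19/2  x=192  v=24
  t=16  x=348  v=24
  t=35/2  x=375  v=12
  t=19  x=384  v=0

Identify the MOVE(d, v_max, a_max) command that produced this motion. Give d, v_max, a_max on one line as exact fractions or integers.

final state: t=19, x=384, v=0 → d = 384
a_max = (12−0)/(3/2−0) = 8
max v = 24 over t∈[3,16] → v_max = 24
check: 24·(3+13) = 384 ✓

d=384 v_max=24 a_max=8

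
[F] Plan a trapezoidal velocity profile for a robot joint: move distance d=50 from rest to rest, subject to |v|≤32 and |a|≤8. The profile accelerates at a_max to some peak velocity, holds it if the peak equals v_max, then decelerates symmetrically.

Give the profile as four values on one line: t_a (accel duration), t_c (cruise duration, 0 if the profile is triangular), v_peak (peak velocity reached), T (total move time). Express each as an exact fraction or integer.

v_max²/a_max = 32²/8 = 128
50 < 128 ⇒ no cruise
v_peak = √(50·8) = √400 = 20
t_a = 20/8 = 5/2; t_c = 0
T = 2·5/2 = 5

t_a=5/2 t_c=0 v_peak=20 T=5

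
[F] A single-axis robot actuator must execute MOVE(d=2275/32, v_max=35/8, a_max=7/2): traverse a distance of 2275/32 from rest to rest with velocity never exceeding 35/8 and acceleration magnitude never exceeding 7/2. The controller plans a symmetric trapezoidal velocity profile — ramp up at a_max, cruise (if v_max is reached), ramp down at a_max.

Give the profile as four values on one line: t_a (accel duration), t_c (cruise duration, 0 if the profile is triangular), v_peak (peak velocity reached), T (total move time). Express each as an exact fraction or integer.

(v_max)²/a_max = (35/8)²/(7/2) = 175/32
2275/32 ≥ 175/32 → trapezoidal
t_a = (35/8)/(7/2) = 5/4; v_peak = 35/8
d_cruise = 2275/32 − 175/32 = 525/8; t_c = (525/8)/(35/8) = 15
T = 2·5/4 + 15 = 35/2

t_a=5/4 t_c=15 v_peak=35/8 T=35/2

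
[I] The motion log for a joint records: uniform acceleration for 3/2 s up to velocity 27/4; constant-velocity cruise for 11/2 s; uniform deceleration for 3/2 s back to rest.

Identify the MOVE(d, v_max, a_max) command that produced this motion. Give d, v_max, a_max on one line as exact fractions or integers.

d=189/4 v_max=27/4 a_max=9/2

a_max = (27/4)/(3/2) = 9/2
d_a = ½·27/4·3/2 = 81/16; d_c = 27/4·11/2 = 297/8
d = 2·81/16 + 297/8 = 189/4
t_c = 11/2 > 0 so v_max = 27/4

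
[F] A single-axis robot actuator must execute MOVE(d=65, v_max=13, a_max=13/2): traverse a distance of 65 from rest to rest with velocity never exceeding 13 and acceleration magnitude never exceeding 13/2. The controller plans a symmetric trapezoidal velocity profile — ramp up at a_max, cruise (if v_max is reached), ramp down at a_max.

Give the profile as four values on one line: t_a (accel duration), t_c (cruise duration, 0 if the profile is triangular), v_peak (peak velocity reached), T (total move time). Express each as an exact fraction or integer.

vₘ²/aₘ = 13²/(13/2) = 26
65 ≥ 26 ⇒ cruise phase
t_a = 13/(13/2) = 2; v_peak = 13
d_cruise = 65 − 26 = 39; t_c = 39/13 = 3
T = 2·2 + 3 = 7

t_a=2 t_c=3 v_peak=13 T=7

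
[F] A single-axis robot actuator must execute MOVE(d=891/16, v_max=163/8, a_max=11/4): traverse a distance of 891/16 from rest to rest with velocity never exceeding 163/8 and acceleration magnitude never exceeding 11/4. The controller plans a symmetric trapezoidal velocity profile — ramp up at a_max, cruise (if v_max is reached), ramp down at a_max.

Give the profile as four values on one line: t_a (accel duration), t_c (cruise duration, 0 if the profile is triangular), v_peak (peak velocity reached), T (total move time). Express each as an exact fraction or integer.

v_max²/a_max = (163/8)²/(11/4) = 26569/176
891/16 < 26569/176 → triangular
v_peak = √(891/16·11/4) = √(9801/64) = 99/8
t_a = (99/8)/(11/4) = 9/2; t_c = 0
T = 2·9/2 = 9

t_a=9/2 t_c=0 v_peak=99/8 T=9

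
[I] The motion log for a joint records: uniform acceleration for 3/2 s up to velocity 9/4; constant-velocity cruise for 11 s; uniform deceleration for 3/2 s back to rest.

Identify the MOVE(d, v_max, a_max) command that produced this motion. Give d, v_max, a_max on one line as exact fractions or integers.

d=225/8 v_max=9/4 a_max=3/2

a_max = (9/4)/(3/2) = 3/2
d_a = ½·9/4·3/2 = 27/16; d_c = 9/4·11 = 99/4
d = 2·27/16 + 99/4 = 225/8
t_c = 11 > 0 ⇒ limit active, v_max = 9/4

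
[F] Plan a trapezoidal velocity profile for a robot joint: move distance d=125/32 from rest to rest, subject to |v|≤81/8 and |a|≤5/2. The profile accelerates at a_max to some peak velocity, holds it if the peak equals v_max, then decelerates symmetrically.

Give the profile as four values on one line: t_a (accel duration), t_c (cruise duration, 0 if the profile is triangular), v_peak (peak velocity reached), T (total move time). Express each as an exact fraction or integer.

vₘ²/aₘ = (81/8)²/(5/2) = 6561/160
125/32 < 6561/160 → triangular
v_peak = √(125/32·5/2) = √(625/64) = 25/8
t_a = (25/8)/(5/2) = 5/4; t_c = 0
T = 2·5/4 = 5/2

t_a=5/4 t_c=0 v_peak=25/8 T=5/2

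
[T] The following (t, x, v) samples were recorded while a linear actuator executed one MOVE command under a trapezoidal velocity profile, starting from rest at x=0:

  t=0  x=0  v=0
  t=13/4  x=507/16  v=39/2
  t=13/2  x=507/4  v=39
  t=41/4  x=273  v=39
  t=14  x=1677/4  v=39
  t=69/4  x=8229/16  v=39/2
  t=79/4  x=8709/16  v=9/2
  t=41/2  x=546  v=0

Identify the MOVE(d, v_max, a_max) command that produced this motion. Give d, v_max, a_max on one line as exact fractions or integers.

final state: t=41/2, x=546, v=0 → d = 546
a_max = (39/2−0)/(13/4−0) = 6
max v = 39 over t∈[13/2,14] → v_max = 39
check: 39·(13/2+15/2) = 546 ✓

d=546 v_max=39 a_max=6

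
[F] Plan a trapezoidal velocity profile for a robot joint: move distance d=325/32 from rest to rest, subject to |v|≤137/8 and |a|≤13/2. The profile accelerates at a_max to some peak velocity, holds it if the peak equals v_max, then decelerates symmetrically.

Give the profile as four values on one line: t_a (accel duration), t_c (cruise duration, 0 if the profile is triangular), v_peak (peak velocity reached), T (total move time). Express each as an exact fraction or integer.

(v_max)²/a_max = (137/8)²/(13/2) = 18769/416
325/32 < 18769/416 → triangular
v_peak = √(325/32·13/2) = √(4225/64) = 65/8
t_a = (65/8)/(13/2) = 5/4; t_c = 0
T = 2·5/4 = 5/2

t_a=5/4 t_c=0 v_peak=65/8 T=5/2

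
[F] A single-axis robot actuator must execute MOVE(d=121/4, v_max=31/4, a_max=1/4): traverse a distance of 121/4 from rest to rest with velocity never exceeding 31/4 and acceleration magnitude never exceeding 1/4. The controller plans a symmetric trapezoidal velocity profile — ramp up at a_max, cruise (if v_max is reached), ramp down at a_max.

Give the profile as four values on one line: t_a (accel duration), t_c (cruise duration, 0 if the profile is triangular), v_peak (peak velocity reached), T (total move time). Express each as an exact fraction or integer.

t_a=11 t_c=0 v_peak=11/4 T=22

(v_max)²/a_max = (31/4)²/(1/4) = 961/4
121/4 < 961/4 → triangular
v_peak = √(121/4·1/4) = √(121/16) = 11/4
t_a = (11/4)/(1/4) = 11; t_c = 0
T = 2·11 = 22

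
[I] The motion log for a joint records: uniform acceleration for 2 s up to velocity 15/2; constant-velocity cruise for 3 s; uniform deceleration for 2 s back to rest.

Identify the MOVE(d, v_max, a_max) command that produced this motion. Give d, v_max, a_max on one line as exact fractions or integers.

d=75/2 v_max=15/2 a_max=15/4

a_max = (15/2)/2 = 15/4
d_a = ½·15/2·2 = 15/2; d_c = 15/2·3 = 45/2
d = 2·15/2 + 45/2 = 75/2
t_c = 3 > 0 so v_max = 15/2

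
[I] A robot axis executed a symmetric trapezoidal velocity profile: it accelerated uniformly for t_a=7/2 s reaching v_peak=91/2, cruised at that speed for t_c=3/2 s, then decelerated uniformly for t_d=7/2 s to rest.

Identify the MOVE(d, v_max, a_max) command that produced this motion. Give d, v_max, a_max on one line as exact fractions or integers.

a_max = (91/2)/(7/2) = 13
d_a = ½·91/2·7/2 = 637/8; d_c = 91/2·3/2 = 273/4
d = 2·637/8 + 273/4 = 455/2
t_c = 3/2 > 0 → v_max = v_peak = 91/2

d=455/2 v_max=91/2 a_max=13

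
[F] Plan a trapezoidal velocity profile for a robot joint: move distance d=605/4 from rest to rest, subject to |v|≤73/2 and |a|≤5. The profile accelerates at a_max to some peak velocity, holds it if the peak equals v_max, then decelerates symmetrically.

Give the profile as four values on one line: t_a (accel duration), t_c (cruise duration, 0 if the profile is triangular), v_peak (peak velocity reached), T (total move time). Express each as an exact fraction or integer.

vₘ²/aₘ = (73/2)²/5 = 5329/20
605/4 < 5329/20 so t_c = 0
v_peak = √(605/4·5) = √(3025/4) = 55/2
t_a = (55/2)/5 = 11/2; t_c = 0
T = 2·11/2 = 11

t_a=11/2 t_c=0 v_peak=55/2 T=11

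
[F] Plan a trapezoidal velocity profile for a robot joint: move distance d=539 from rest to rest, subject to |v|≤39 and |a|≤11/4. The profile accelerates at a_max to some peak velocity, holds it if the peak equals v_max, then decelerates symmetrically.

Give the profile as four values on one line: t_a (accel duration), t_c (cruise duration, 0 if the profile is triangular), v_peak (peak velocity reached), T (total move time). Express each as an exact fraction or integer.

t_a=14 t_c=0 v_peak=77/2 T=28

vₘ²/aₘ = 39²/(11/4) = 6084/11
539 < 6084/11 ⇒ no cruise
v_peak = √(539·11/4) = √(5929/4) = 77/2
t_a = (77/2)/(11/4) = 14; t_c = 0
T = 2·14 = 28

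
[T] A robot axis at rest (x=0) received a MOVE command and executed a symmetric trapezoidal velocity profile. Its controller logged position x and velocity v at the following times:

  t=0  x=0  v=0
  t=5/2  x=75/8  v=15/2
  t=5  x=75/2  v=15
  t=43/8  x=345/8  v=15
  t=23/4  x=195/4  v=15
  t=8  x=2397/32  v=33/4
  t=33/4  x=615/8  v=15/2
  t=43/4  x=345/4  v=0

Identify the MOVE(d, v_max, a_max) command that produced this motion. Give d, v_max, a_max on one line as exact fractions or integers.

d=345/4 v_max=15 a_max=3

final state: t=43/4, x=345/4, v=0 → d = 345/4
a_max = (15/2−0)/(5/2−0) = 3
max v = 15 over t∈[5,23/4] → v_max = 15
check: 15·(5+3/4) = 345/4 ✓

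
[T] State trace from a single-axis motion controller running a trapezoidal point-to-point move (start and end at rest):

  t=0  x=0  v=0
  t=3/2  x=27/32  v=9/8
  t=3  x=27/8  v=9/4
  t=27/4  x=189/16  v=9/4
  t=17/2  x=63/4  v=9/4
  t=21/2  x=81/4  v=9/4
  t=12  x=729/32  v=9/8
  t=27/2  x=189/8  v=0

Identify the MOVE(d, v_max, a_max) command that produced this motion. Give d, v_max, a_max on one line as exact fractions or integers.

d=189/8 v_max=9/4 a_max=3/4

final state: t=27/2, x=189/8, v=0 → d = 189/8
a_max = (9/8−0)/(3/2−0) = 3/4
max v = 9/4 over t∈[3,21/2] → v_max = 9/4
check: 9/4·(3+15/2) = 189/8 ✓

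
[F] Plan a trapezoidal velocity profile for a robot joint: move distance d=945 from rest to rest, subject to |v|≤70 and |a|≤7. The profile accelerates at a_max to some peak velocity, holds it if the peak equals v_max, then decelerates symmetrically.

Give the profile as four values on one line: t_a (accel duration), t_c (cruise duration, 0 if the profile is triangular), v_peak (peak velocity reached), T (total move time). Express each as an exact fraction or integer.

(v_max)²/a_max = 70²/7 = 700
945 ≥ 700 so v_max reached
t_a = 70/7 = 10; v_peak = 70
d_cruise = 945 − 700 = 245; t_c = 245/70 = 7/2
T = 2·10 + 7/2 = 47/2

t_a=10 t_c=7/2 v_peak=70 T=47/2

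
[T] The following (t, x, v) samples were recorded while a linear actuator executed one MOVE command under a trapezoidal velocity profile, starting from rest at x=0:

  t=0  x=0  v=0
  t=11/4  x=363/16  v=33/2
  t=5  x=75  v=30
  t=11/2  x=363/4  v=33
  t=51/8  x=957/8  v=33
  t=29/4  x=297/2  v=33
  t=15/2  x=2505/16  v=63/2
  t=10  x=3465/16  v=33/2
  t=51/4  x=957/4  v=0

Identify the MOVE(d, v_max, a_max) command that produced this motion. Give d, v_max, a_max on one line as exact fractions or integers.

d=957/4 v_max=33 a_max=6

final state: t=51/4, x=957/4, v=0 → d = 957/4
a_max = (33/2−0)/(11/4−0) = 6
max v = 33 over t∈[11/2,29/4] → v_max = 33
check: 33·(11/2+7/4) = 957/4 ✓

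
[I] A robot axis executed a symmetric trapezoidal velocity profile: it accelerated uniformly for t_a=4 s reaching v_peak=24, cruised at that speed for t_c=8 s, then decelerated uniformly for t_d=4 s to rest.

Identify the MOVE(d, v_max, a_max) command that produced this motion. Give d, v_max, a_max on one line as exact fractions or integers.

d=288 v_max=24 a_max=6

a_max = 24/4 = 6
d_a = ½·24·4 = 48; d_c = 24·8 = 192
d = 2·48 + 192 = 288
t_c = 8 > 0 so v_max = 24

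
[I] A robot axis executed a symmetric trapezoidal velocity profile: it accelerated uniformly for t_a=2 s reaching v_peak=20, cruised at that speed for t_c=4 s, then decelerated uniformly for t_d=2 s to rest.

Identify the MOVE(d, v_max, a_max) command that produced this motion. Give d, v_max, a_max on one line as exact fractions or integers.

a_max = 20/2 = 10
d_a = ½·20·2 = 20; d_c = 20·4 = 80
d = 2·20 + 80 = 120
t_c = 4 > 0 ⇒ limit active, v_max = 20

d=120 v_max=20 a_max=10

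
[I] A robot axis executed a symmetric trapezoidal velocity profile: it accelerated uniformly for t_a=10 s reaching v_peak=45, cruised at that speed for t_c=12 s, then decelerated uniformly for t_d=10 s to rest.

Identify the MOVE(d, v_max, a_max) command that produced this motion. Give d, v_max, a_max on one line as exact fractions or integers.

a_max = 45/10 = 9/2
d_a = ½·45·10 = 225; d_c = 45·12 = 540
d = 2·225 + 540 = 990
t_c = 12 > 0 → v_max = v_peak = 45

d=990 v_max=45 a_max=9/2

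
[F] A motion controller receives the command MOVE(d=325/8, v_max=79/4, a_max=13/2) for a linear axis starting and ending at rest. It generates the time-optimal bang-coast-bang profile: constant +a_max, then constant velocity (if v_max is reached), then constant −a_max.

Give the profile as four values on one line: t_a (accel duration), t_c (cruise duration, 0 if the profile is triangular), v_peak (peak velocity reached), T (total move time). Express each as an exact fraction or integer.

t_a=5/2 t_c=0 v_peak=65/4 T=5

(v_max)²/a_max = (79/4)²/(13/2) = 6241/104
325/8 < 6241/104 ⇒ no cruise
v_peak = √(325/8·13/2) = √(4225/16) = 65/4
t_a = (65/4)/(13/2) = 5/2; t_c = 0
T = 2·5/2 = 5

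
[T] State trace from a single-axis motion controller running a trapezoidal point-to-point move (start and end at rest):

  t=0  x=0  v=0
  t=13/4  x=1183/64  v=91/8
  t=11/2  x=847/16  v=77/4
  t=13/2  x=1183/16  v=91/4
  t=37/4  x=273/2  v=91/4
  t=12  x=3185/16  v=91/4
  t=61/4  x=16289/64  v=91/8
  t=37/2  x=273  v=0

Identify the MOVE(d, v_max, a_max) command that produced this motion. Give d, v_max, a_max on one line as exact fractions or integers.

d=273 v_max=91/4 a_max=7/2

final state: t=37/2, x=273, v=0 → d = 273
a_max = (91/8−0)/(13/4−0) = 7/2
max v = 91/4 over t∈[13/2,12] → v_max = 91/4
check: 91/4·(13/2+11/2) = 273 ✓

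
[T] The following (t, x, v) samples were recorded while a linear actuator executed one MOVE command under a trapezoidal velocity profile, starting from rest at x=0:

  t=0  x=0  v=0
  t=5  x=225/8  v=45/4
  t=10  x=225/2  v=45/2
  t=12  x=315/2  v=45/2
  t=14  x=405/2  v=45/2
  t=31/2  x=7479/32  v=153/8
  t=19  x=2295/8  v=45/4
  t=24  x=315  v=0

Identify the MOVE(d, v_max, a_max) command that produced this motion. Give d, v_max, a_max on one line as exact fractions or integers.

d=315 v_max=45/2 a_max=9/4

final state: t=24, x=315, v=0 → d = 315
a_max = (45/4−0)/(5−0) = 9/4
max v = 45/2 over t∈[10,14] → v_max = 45/2
check: 45/2·(10+4) = 315 ✓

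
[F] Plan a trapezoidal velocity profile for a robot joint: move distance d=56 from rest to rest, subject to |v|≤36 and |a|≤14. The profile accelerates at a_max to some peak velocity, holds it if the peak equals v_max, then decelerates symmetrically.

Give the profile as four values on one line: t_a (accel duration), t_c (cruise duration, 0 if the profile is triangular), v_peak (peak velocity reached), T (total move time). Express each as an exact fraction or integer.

t_a=2 t_c=0 v_peak=28 T=4

(v_max)²/a_max = 36²/14 = 648/7
56 < 648/7 ⇒ no cruise
v_peak = √(56·14) = √784 = 28
t_a = 28/14 = 2; t_c = 0
T = 2·2 = 4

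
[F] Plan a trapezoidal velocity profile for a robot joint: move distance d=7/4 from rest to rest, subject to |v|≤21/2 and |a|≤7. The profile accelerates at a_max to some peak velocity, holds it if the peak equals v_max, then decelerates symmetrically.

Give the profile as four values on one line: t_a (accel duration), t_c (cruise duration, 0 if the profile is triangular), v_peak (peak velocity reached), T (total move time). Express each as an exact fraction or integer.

v_max²/a_max = (21/2)²/7 = 63/4
7/4 < 63/4 ⇒ no cruise
v_peak = √(7/4·7) = √(49/4) = 7/2
t_a = (7/2)/7 = 1/2; t_c = 0
T = 2·1/2 = 1

t_a=1/2 t_c=0 v_peak=7/2 T=1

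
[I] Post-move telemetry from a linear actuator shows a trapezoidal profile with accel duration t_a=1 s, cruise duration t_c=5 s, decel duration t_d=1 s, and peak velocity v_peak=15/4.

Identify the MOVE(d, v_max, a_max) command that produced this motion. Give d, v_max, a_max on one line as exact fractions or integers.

a_max = (15/4)/1 = 15/4
d_a = ½·15/4·1 = 15/8; d_c = 15/4·5 = 75/4
d = 2·15/8 + 75/4 = 45/2
t_c = 5 > 0 ⇒ limit active, v_max = 15/4

d=45/2 v_max=15/4 a_max=15/4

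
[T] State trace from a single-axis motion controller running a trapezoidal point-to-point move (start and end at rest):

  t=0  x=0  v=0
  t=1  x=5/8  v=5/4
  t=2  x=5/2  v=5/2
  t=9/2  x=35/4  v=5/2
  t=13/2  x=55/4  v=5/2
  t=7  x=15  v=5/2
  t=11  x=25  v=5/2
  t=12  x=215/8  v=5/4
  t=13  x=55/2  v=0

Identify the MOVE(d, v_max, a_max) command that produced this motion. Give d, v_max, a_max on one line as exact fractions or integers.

d=55/2 v_max=5/2 a_max=5/4

final state: t=13, x=55/2, v=0 → d = 55/2
a_max = (5/4−0)/(1−0) = 5/4
max v = 5/2 over t∈[2,11] → v_max = 5/2
check: 5/2·(2+9) = 55/2 ✓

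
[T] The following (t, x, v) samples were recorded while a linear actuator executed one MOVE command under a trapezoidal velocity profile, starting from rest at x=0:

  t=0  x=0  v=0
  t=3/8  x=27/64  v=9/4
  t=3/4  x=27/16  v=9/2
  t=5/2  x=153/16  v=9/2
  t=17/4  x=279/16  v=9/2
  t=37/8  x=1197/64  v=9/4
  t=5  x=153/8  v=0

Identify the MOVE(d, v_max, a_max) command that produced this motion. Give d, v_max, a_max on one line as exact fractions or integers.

final state: t=5, x=153/8, v=0 → d = 153/8
a_max = (9/4−0)/(3/8−0) = 6
max v = 9/2 over t∈[3/4,17/4] → v_max = 9/2
check: 9/2·(3/4+7/2) = 153/8 ✓

d=153/8 v_max=9/2 a_max=6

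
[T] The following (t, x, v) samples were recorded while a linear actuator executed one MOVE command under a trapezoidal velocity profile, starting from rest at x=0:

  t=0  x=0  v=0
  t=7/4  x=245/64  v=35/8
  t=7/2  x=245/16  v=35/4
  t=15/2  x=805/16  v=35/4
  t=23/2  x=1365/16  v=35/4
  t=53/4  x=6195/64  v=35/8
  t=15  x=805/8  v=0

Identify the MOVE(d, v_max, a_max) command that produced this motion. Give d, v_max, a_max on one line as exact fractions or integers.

final state: t=15, x=805/8, v=0 → d = 805/8
a_max = (35/8−0)/(7/4−0) = 5/2
max v = 35/4 over t∈[7/2,23/2] → v_max = 35/4
check: 35/4·(7/2+8) = 805/8 ✓

d=805/8 v_max=35/4 a_max=5/2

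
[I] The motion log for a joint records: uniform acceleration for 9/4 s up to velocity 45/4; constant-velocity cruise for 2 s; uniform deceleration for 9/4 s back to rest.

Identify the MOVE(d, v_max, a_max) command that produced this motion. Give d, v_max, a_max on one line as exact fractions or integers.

a_max = (45/4)/(9/4) = 5
d_a = ½·45/4·9/4 = 405/32; d_c = 45/4·2 = 45/2
d = 2·405/32 + 45/2 = 765/16
t_c = 2 > 0 → v_max = v_peak = 45/4

d=765/16 v_max=45/4 a_max=5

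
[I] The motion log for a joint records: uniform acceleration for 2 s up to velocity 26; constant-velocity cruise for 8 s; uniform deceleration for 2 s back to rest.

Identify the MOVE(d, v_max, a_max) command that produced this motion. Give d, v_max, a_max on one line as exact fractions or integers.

a_max = 26/2 = 13
d_a = ½·26·2 = 26; d_c = 26·8 = 208
d = 2·26 + 208 = 260
t_c = 8 > 0 ⇒ limit active, v_max = 26

d=260 v_max=26 a_max=13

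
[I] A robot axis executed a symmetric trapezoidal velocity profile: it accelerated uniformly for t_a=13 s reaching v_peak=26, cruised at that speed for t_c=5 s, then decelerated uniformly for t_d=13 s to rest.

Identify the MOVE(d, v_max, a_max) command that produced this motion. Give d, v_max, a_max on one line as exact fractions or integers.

d=468 v_max=26 a_max=2

a_max = 26/13 = 2
d_a = ½·26·13 = 169; d_c = 26·5 = 130
d = 2·169 + 130 = 468
t_c = 5 > 0 ⇒ limit active, v_max = 26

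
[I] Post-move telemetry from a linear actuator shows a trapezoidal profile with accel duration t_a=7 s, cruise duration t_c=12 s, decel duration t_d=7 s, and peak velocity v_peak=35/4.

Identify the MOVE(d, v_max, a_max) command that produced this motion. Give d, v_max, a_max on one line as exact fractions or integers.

d=665/4 v_max=35/4 a_max=5/4

a_max = (35/4)/7 = 5/4
d_a = ½·35/4·7 = 245/8; d_c = 35/4·12 = 105
d = 2·245/8 + 105 = 665/4
t_c = 12 > 0 ⇒ limit active, v_max = 35/4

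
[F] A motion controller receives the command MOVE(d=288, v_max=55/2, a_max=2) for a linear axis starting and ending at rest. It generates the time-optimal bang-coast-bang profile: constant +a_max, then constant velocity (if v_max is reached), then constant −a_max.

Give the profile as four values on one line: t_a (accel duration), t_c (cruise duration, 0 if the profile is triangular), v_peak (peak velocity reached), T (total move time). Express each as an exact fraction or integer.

(v_max)²/a_max = (55/2)²/2 = 3025/8
288 < 3025/8 ⇒ no cruise
v_peak = √(288·2) = √576 = 24
t_a = 24/2 = 12; t_c = 0
T = 2·12 = 24

t_a=12 t_c=0 v_peak=24 T=24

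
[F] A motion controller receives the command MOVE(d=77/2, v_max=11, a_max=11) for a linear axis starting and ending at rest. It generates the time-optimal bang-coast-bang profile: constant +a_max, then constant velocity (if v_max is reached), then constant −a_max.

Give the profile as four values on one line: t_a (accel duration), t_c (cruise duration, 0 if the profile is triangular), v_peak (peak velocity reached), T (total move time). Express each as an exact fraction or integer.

vₘ²/aₘ = 11²/11 = 11
77/2 ≥ 11 so v_max reached
t_a = 11/11 = 1; v_peak = 11
d_cruise = 77/2 − 11 = 55/2; t_c = (55/2)/11 = 5/2
T = 2·1 + 5/2 = 9/2

t_a=1 t_c=5/2 v_peak=11 T=9/2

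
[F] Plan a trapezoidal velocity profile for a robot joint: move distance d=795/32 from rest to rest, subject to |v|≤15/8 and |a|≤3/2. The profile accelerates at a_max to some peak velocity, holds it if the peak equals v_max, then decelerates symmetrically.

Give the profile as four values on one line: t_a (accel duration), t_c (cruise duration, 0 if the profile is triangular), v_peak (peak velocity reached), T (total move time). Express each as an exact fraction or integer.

t_a=5/4 t_c=12 v_peak=15/8 T=29/2

vₘ²/aₘ = (15/8)²/(3/2) = 75/32
795/32 ≥ 75/32 ⇒ cruise phase
t_a = (15/8)/(3/2) = 5/4; v_peak = 15/8
d_cruise = 795/32 − 75/32 = 45/2; t_c = (45/2)/(15/8) = 12
T = 2·5/4 + 12 = 29/2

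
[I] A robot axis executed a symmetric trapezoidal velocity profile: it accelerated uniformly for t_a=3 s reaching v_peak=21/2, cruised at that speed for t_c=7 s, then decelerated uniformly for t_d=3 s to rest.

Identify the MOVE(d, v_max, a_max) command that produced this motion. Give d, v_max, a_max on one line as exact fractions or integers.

a_max = (21/2)/3 = 7/2
d_a = ½·21/2·3 = 63/4; d_c = 21/2·7 = 147/2
d = 2·63/4 + 147/2 = 105
t_c = 7 > 0 ⇒ limit active, v_max = 21/2

d=105 v_max=21/2 a_max=7/2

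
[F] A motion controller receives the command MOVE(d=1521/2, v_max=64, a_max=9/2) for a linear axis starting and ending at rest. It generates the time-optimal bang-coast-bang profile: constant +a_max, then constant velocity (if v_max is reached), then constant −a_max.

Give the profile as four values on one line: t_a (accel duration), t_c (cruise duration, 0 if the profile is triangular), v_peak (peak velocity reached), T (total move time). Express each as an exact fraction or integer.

t_a=13 t_c=0 v_peak=117/2 T=26

vₘ²/aₘ = 64²/(9/2) = 8192/9
1521/2 < 8192/9 → triangular
v_peak = √(1521/2·9/2) = √(13689/4) = 117/2
t_a = (117/2)/(9/2) = 13; t_c = 0
T = 2·13 = 26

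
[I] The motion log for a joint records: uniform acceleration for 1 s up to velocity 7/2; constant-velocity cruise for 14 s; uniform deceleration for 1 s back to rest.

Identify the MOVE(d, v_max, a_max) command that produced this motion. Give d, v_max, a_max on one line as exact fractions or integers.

d=105/2 v_max=7/2 a_max=7/2

a_max = (7/2)/1 = 7/2
d_a = ½·7/2·1 = 7/4; d_c = 7/2·14 = 49
d = 2·7/4 + 49 = 105/2
t_c = 14 > 0 ⇒ limit active, v_max = 7/2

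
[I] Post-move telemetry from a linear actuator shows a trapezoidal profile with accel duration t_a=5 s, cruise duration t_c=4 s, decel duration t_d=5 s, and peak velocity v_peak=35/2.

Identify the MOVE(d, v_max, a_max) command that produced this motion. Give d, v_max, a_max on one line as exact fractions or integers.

d=315/2 v_max=35/2 a_max=7/2

a_max = (35/2)/5 = 7/2
d_a = ½·35/2·5 = 175/4; d_c = 35/2·4 = 70
d = 2·175/4 + 70 = 315/2
t_c = 4 > 0 so v_max = 35/2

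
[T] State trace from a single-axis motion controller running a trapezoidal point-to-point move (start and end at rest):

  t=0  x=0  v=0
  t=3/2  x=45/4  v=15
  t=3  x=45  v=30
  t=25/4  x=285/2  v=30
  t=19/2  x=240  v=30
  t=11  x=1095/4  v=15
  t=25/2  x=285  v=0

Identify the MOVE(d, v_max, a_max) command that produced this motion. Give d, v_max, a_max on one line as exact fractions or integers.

d=285 v_max=30 a_max=10

final state: t=25/2, x=285, v=0 → d = 285
a_max = (15−0)/(3/2−0) = 10
max v = 30 over t∈[3,19/2] → v_max = 30
check: 30·(3+13/2) = 285 ✓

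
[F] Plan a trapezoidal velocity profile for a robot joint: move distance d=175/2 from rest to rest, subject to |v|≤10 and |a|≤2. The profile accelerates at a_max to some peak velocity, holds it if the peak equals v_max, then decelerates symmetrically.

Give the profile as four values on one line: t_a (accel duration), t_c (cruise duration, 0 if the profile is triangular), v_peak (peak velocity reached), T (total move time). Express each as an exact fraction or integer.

t_a=5 t_c=15/4 v_peak=10 T=55/4

(v_max)²/a_max = 10²/2 = 50
175/2 ≥ 50 → trapezoidal
t_a = 10/2 = 5; v_peak = 10
d_cruise = 175/2 − 50 = 75/2; t_c = (75/2)/10 = 15/4
T = 2·5 + 15/4 = 55/4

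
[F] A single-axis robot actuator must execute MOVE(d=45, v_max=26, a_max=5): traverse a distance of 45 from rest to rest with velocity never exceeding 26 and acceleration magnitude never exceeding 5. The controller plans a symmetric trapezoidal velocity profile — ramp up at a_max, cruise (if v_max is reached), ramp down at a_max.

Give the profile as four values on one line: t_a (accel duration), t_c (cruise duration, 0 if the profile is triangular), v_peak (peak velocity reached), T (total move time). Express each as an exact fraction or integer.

vₘ²/aₘ = 26²/5 = 676/5
45 < 676/5 ⇒ no cruise
v_peak = √(45·5) = √225 = 15
t_a = 15/5 = 3; t_c = 0
T = 2·3 = 6

t_a=3 t_c=0 v_peak=15 T=6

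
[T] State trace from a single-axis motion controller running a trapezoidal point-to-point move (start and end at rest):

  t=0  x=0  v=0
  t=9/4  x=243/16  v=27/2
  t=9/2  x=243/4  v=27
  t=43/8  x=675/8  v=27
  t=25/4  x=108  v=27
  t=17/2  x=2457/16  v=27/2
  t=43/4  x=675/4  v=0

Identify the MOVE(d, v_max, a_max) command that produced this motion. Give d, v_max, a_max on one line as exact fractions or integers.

final state: t=43/4, x=675/4, v=0 → d = 675/4
a_max = (27/2−0)/(9/4−0) = 6
max v = 27 over t∈[9/2,25/4] → v_max = 27
check: 27·(9/2+7/4) = 675/4 ✓

d=675/4 v_max=27 a_max=6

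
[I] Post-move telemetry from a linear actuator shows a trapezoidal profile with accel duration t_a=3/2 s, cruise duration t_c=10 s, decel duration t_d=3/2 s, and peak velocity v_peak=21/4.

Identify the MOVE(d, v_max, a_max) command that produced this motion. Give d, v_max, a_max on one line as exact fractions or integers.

a_max = (21/4)/(3/2) = 7/2
d_a = ½·21/4·3/2 = 63/16; d_c = 21/4·10 = 105/2
d = 2·63/16 + 105/2 = 483/8
t_c = 10 > 0 so v_max = 21/4

d=483/8 v_max=21/4 a_max=7/2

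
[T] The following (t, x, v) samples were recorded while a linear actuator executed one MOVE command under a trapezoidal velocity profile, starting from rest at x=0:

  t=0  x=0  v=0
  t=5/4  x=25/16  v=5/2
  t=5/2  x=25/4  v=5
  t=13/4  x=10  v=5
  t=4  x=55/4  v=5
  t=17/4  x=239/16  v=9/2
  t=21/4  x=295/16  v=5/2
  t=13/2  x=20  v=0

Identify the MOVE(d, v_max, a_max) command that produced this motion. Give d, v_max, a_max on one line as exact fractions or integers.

final state: t=13/2, x=20, v=0 → d = 20
a_max = (5/2−0)/(5/4−0) = 2
max v = 5 over t∈[5/2,4] → v_max = 5
check: 5·(5/2+3/2) = 20 ✓

d=20 v_max=5 a_max=2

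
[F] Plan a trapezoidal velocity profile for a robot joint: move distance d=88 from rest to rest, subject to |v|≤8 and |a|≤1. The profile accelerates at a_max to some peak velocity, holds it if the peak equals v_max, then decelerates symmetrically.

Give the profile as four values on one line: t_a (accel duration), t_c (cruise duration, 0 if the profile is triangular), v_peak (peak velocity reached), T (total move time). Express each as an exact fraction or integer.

(v_max)²/a_max = 8²/1 = 64
88 ≥ 64 → trapezoidal
t_a = 8/1 = 8; v_peak = 8
d_cruise = 88 − 64 = 24; t_c = 24/8 = 3
T = 2·8 + 3 = 19

t_a=8 t_c=3 v_peak=8 T=19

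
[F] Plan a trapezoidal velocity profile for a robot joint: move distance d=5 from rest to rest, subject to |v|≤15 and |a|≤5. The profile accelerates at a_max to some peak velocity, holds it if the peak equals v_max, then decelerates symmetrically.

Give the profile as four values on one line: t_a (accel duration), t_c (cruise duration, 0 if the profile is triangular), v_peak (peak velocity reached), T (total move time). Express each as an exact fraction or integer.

t_a=1 t_c=0 v_peak=5 T=2

vₘ²/aₘ = 15²/5 = 45
5 < 45 ⇒ no cruise
v_peak = √(5·5) = √25 = 5
t_a = 5/5 = 1; t_c = 0
T = 2·1 = 2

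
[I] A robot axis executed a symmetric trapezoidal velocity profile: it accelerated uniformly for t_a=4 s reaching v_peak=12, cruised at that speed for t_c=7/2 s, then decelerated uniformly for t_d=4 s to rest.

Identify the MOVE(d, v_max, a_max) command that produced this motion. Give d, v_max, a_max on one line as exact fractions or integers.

d=90 v_max=12 a_max=3

a_max = 12/4 = 3
d_a = ½·12·4 = 24; d_c = 12·7/2 = 42
d = 2·24 + 42 = 90
t_c = 7/2 > 0 ⇒ limit active, v_max = 12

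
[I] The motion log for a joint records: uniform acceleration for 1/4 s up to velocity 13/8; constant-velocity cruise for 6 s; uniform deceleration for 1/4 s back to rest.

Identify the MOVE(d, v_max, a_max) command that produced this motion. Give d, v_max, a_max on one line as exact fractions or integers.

a_max = (13/8)/(1/4) = 13/2
d_a = ½·13/8·1/4 = 13/64; d_c = 13/8·6 = 39/4
d = 2·13/64 + 39/4 = 325/32
t_c = 6 > 0 → v_max = v_peak = 13/8

d=325/32 v_max=13/8 a_max=13/2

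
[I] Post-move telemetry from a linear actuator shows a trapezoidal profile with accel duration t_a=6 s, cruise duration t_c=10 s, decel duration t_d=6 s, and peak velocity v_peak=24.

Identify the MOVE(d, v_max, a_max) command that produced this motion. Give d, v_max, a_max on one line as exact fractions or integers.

d=384 v_max=24 a_max=4

a_max = 24/6 = 4
d_a = ½·24·6 = 72; d_c = 24·10 = 240
d = 2·72 + 240 = 384
t_c = 10 > 0 → v_max = v_peak = 24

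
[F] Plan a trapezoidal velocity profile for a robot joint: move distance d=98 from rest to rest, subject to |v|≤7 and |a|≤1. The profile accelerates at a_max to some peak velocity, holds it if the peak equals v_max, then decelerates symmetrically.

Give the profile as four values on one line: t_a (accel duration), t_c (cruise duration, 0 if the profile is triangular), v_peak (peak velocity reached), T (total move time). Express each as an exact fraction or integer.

(v_max)²/a_max = 7²/1 = 49
98 ≥ 49 so v_max reached
t_a = 7/1 = 7; v_peak = 7
d_cruise = 98 − 49 = 49; t_c = 49/7 = 7
T = 2·7 + 7 = 21

t_a=7 t_c=7 v_peak=7 T=21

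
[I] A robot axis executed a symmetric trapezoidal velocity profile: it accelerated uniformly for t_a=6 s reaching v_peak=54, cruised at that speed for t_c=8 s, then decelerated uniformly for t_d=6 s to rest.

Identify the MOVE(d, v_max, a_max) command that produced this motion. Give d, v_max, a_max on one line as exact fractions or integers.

a_max = 54/6 = 9
d_a = ½·54·6 = 162; d_c = 54·8 = 432
d = 2·162 + 432 = 756
t_c = 8 > 0 → v_max = v_peak = 54

d=756 v_max=54 a_max=9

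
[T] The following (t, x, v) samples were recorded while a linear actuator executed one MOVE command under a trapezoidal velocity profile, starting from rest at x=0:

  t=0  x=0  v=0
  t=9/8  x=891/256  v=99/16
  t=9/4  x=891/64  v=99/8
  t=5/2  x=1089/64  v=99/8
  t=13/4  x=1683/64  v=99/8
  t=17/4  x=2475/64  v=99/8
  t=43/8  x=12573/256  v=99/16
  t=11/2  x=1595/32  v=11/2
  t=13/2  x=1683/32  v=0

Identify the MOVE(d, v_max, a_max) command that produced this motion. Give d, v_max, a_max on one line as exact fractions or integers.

final state: t=13/2, x=1683/32, v=0 → d = 1683/32
a_max = (99/16−0)/(9/8−0) = 11/2
max v = 99/8 over t∈[9/4,17/4] → v_max = 99/8
check: 99/8·(9/4+2) = 1683/32 ✓

d=1683/32 v_max=99/8 a_max=11/2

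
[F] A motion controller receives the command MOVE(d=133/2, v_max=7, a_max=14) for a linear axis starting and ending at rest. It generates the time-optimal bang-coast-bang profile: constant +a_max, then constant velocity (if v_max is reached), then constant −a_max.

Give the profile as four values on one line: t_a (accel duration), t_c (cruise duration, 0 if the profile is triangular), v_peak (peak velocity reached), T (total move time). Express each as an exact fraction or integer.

t_a=1/2 t_c=9 v_peak=7 T=10

(v_max)²/a_max = 7²/14 = 7/2
133/2 ≥ 7/2 → trapezoidal
t_a = 7/14 = 1/2; v_peak = 7
d_cruise = 133/2 − 7/2 = 63; t_c = 63/7 = 9
T = 2·1/2 + 9 = 10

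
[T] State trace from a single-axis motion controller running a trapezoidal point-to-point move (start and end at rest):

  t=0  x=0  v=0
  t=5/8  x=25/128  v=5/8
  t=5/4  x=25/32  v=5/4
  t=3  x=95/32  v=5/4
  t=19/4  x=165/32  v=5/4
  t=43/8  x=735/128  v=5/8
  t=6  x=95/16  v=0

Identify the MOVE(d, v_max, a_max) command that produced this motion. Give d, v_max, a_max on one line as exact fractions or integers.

d=95/16 v_max=5/4 a_max=1

final state: t=6, x=95/16, v=0 → d = 95/16
a_max = (5/8−0)/(5/8−0) = 1
max v = 5/4 over t∈[5/4,19/4] → v_max = 5/4
check: 5/4·(5/4+7/2) = 95/16 ✓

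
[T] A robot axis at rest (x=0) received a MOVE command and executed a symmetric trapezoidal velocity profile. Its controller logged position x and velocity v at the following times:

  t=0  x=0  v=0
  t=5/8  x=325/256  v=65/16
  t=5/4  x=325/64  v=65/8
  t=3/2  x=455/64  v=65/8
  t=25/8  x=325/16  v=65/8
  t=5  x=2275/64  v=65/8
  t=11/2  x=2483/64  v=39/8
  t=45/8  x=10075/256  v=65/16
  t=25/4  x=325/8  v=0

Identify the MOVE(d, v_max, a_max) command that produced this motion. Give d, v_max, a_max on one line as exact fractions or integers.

final state: t=25/4, x=325/8, v=0 → d = 325/8
a_max = (65/16−0)/(5/8−0) = 13/2
max v = 65/8 over t∈[5/4,5] → v_max = 65/8
check: 65/8·(5/4+15/4) = 325/8 ✓

d=325/8 v_max=65/8 a_max=13/2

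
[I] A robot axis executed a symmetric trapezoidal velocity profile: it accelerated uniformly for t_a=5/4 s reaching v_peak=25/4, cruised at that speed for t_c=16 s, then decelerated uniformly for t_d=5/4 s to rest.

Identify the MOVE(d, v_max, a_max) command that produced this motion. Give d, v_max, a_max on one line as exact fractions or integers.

d=1725/16 v_max=25/4 a_max=5

a_max = (25/4)/(5/4) = 5
d_a = ½·25/4·5/4 = 125/32; d_c = 25/4·16 = 100
d = 2·125/32 + 100 = 1725/16
t_c = 16 > 0 → v_max = v_peak = 25/4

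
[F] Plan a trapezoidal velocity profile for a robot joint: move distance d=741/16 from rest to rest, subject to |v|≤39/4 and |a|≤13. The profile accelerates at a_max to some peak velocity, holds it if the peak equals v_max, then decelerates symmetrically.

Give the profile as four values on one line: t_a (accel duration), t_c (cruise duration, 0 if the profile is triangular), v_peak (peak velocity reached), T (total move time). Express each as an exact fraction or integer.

vₘ²/aₘ = (39/4)²/13 = 117/16
741/16 ≥ 117/16 ⇒ cruise phase
t_a = (39/4)/13 = 3/4; v_peak = 39/4
d_cruise = 741/16 − 117/16 = 39; t_c = 39/(39/4) = 4
T = 2·3/4 + 4 = 11/2

t_a=3/4 t_c=4 v_peak=39/4 T=11/2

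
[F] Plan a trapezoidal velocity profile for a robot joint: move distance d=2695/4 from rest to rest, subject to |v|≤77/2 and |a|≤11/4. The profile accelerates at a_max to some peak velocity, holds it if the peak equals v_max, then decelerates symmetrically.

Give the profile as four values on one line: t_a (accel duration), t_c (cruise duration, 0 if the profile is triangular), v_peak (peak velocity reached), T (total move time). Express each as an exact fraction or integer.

vₘ²/aₘ = (77/2)²/(11/4) = 539
2695/4 ≥ 539 so v_max reached
t_a = (77/2)/(11/4) = 14; v_peak = 77/2
d_cruise = 2695/4 − 539 = 539/4; t_c = (539/4)/(77/2) = 7/2
T = 2·14 + 7/2 = 63/2

t_a=14 t_c=7/2 v_peak=77/2 T=63/2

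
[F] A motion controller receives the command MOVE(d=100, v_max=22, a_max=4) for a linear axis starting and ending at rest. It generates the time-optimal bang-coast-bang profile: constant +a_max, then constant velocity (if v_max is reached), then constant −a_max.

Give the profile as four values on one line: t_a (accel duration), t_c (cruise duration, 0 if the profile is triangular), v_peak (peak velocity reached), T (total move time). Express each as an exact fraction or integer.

(v_max)²/a_max = 22²/4 = 121
100 < 121 → triangular
v_peak = √(100·4) = √400 = 20
t_a = 20/4 = 5; t_c = 0
T = 2·5 = 10

t_a=5 t_c=0 v_peak=20 T=10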